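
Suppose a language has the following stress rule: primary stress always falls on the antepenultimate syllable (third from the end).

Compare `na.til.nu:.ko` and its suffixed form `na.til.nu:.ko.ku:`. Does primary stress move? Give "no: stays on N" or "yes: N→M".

Base `na.til.nu:.ko` (4 syllables):
  The word has 4 syllables; the antepenultimate syllable (third from the end) is syllable 2 (til).
  → primary stress on syllable 2.
Suffixed `na.til.nu:.ko.ku:` (5 syllables):
  The word has 5 syllables; the antepenultimate syllable (third from the end) is syllable 3 (nu:).
  → primary stress on syllable 3.

yes: 2→3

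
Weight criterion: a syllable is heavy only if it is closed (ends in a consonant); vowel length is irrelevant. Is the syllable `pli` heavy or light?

light

`pli`: short vowel, open (no coda). Open (no coda) → light.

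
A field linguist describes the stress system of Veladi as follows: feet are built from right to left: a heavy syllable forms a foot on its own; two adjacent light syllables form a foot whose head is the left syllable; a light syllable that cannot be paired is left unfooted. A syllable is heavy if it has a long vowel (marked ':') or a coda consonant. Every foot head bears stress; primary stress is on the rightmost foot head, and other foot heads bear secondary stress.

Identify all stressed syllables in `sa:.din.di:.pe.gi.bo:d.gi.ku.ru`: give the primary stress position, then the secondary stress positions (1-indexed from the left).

primary 8, secondary 1, 2, 3, 4, 6

Weights: 1 sa: H, 2 din H, 3 di: H, 4 pe L, 5 gi L, 6 bo:d H, 7 gi L, 8 ku L, 9 ru L.
Parse right to left (heavy = foot alone; LL = one foot; stranded L unfooted): (ˈsa:) (ˈdin) (ˈdi:) (ˈpe.gi) (ˈbo:d) gi (ˈku.ru).
Foot heads: 1, 2, 3, 4, 6, 8.
Primary stress on the rightmost head = syllable 8.
Secondary stress on 1, 2, 3, 4, 6: ˌsa:.ˌdin.ˌdi:.ˌpe.gi.ˌbo:d.gi.ˈku.ru.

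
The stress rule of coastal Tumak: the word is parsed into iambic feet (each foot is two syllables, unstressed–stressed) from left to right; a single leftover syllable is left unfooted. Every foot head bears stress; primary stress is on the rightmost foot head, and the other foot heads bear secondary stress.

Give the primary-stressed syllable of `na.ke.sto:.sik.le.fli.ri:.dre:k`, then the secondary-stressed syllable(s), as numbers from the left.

Parse left to right into iambic (σˈσ) feet: (na.ˈke) (sto:.ˈsik) (le.ˈfli) (ri:.ˈdre:k).
Foot heads (stressed positions): 2, 4, 6, 8.
End Rule Rightmost: primary stress on the rightmost head = syllable 8.
Secondary stress on 2, 4, 6: na.ˌke.sto:.ˌsik.le.ˌfli.ri:.ˈdre:k.

primary 8, secondary 2, 4, 6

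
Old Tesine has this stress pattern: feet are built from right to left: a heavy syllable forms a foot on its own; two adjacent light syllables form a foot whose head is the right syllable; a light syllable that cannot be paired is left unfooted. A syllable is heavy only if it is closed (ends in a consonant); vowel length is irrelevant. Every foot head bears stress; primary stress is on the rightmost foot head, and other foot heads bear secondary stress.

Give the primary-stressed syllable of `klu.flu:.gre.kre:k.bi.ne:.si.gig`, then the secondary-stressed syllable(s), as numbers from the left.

primary 8, secondary 3, 4, 7

Weights: 1 klu L, 2 flu: L, 3 gre L, 4 kre:k H, 5 bi L, 6 ne: L, 7 si L, 8 gig H.
Parse right to left (heavy = foot alone; LL = one foot; stranded L unfooted): klu (flu:.ˈgre) (ˈkre:k) bi (ne:.ˈsi) (ˈgig).
Foot heads: 3, 4, 7, 8.
Primary stress on the rightmost head = syllable 8.
Secondary stress on 3, 4, 7: klu.flu:.ˌgre.ˌkre:k.bi.ne:.ˌsi.ˈgig.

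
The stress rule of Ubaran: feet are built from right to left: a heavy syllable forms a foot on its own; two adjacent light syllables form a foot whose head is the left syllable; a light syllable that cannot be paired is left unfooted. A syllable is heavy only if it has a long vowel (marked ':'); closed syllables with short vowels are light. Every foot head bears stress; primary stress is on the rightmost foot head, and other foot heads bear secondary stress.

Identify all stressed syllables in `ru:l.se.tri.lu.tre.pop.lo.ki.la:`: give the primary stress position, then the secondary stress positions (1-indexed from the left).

Weights: 1 ru:l H, 2 se L, 3 tri L, 4 lu L, 5 tre L, 6 pop L, 7 lo L, 8 ki L, 9 la: H.
Parse right to left (heavy = foot alone; LL = one foot; stranded L unfooted): (ˈru:l) se (ˈtri.lu) (ˈtre.pop) (ˈlo.ki) (ˈla:).
Foot heads: 1, 3, 5, 7, 9.
Primary stress on the rightmost head = syllable 9.
Secondary stress on 1, 3, 5, 7: ˌru:l.se.ˌtri.lu.ˌtre.pop.ˌlo.ki.ˈla:.

primary 9, secondary 1, 3, 5, 7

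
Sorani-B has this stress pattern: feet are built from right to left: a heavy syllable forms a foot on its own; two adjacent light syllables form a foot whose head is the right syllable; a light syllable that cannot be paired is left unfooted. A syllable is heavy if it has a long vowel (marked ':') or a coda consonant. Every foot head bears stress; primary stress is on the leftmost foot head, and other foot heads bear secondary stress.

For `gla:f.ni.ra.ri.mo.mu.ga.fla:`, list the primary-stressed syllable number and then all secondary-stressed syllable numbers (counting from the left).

primary 1, secondary 3, 5, 7, 8

Weights: 1 gla:f H, 2 ni L, 3 ra L, 4 ri L, 5 mo L, 6 mu L, 7 ga L, 8 fla: H.
Parse right to left (heavy = foot alone; LL = one foot; stranded L unfooted): (ˈgla:f) (ni.ˈra) (ri.ˈmo) (mu.ˈga) (ˈfla:).
Foot heads: 1, 3, 5, 7, 8.
Primary stress on the leftmost head = syllable 1.
Secondary stress on 3, 5, 7, 8: ˈgla:f.ni.ˌra.ri.ˌmo.mu.ˌga.ˌfla:.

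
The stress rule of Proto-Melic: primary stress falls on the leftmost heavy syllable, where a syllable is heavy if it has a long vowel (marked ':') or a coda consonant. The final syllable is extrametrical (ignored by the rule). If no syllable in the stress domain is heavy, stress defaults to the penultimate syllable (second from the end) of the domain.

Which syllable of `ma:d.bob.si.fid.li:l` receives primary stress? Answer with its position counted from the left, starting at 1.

The final syllable (5, li:l) is extrametrical; the stress domain is syllables 1–4.
Weights: 1 ma:d H, 2 bob H, 3 si L, 4 fid H.
Heavy syllables in the domain: 1, 2, 4. The leftmost is syllable 1 (ma:d).
Primary stress: syllable 1 → ˈma:d.bob.si.fid.li:l.

1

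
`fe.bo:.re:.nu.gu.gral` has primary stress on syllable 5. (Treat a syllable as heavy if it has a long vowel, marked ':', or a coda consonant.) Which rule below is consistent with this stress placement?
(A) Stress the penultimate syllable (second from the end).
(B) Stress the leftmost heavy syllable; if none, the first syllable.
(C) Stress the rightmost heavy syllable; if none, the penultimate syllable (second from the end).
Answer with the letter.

Rule A → syllable 5 ✓.
Rule B → syllable 2 (observed: 5).
Rule C → syllable 6 (observed: 5).

A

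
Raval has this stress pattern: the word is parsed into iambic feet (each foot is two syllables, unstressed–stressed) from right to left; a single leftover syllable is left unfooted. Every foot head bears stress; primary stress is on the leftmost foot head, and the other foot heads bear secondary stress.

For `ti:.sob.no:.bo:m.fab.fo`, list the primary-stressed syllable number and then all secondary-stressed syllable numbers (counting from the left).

primary 2, secondary 4, 6

Parse right to left into iambic (σˈσ) feet: (ti:.ˈsob) (no:.ˈbo:m) (fab.ˈfo).
Foot heads (stressed positions): 2, 4, 6.
End Rule Leftmost: primary stress on the leftmost head = syllable 2.
Secondary stress on 4, 6: ti:.ˈsob.no:.ˌbo:m.fab.ˌfo.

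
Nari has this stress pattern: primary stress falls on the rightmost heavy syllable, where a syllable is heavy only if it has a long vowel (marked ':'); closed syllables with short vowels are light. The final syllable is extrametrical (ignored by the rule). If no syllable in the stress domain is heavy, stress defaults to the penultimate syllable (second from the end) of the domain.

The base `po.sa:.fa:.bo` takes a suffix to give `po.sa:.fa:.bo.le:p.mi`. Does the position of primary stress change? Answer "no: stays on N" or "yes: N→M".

yes: 3→5

Base `po.sa:.fa:.bo` (4 syllables):
  The final syllable (4, bo) is extrametrical; the stress domain is syllables 1–3.
  Weights: 1 po L, 2 sa: H, 3 fa: H.
  Heavy syllables in the domain: 2, 3. The rightmost is syllable 3 (fa:).
  → primary stress on syllable 3.
Suffixed `po.sa:.fa:.bo.le:p.mi` (6 syllables):
  The final syllable (6, mi) is extrametrical; the stress domain is syllables 1–5.
  Weights: 1 po L, 2 sa: H, 3 fa: H, 4 bo L, 5 le:p H.
  Heavy syllables in the domain: 2, 3, 5. The rightmost is syllable 5 (le:p).
  → primary stress on syllable 5.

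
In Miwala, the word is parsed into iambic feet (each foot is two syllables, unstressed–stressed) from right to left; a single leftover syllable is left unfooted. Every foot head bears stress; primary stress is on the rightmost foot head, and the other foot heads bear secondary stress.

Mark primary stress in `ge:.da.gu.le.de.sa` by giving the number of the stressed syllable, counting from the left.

6

Parse right to left into iambic (σˈσ) feet: (ge:.ˈda) (gu.ˈle) (de.ˈsa).
Foot heads (stressed positions): 2, 4, 6.
End Rule Rightmost: primary stress on the rightmost head = syllable 6.
Primary stress: syllable 6 → ge:.da.gu.le.de.ˈsa.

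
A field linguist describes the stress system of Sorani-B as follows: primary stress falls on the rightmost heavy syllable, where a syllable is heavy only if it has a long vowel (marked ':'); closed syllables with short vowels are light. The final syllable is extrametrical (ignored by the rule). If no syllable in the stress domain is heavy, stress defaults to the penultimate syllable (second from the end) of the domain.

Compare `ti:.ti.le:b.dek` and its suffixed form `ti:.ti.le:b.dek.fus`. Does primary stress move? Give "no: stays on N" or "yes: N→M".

no: stays on 3

Base `ti:.ti.le:b.dek` (4 syllables):
  The final syllable (4, dek) is extrametrical; the stress domain is syllables 1–3.
  Weights: 1 ti: H, 2 ti L, 3 le:b H.
  Heavy syllables in the domain: 1, 3. The rightmost is syllable 3 (le:b).
  → primary stress on syllable 3.
Suffixed `ti:.ti.le:b.dek.fus` (5 syllables):
  The final syllable (5, fus) is extrametrical; the stress domain is syllables 1–4.
  Weights: 1 ti: H, 2 ti L, 3 le:b H, 4 dek L.
  Heavy syllables in the domain: 1, 3. The rightmost is syllable 3 (le:b).
  → primary stress on syllable 3.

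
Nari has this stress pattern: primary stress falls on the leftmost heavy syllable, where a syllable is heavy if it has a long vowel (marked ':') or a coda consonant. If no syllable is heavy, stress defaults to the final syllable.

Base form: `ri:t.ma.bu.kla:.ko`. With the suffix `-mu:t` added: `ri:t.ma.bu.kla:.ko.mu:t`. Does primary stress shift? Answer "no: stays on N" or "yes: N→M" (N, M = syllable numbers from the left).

Base `ri:t.ma.bu.kla:.ko` (5 syllables):
  Weights: 1 ri:t H, 2 ma L, 3 bu L, 4 kla: H, 5 ko L.
  Heavy syllables in the domain: 1, 4. The leftmost is syllable 1 (ri:t).
  → primary stress on syllable 1.
Suffixed `ri:t.ma.bu.kla:.ko.mu:t` (6 syllables):
  Weights: 1 ri:t H, 2 ma L, 3 bu L, 4 kla: H, 5 ko L, 6 mu:t H.
  Heavy syllables in the domain: 1, 4, 6. The leftmost is syllable 1 (ri:t).
  → primary stress on syllable 1.

no: stays on 1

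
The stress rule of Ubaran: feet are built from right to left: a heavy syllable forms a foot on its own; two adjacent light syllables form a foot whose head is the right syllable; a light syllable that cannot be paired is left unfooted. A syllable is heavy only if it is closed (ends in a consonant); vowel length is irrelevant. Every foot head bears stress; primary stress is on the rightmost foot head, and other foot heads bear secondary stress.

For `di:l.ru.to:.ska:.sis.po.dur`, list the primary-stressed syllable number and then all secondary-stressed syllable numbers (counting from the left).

Weights: 1 di:l H, 2 ru L, 3 to: L, 4 ska: L, 5 sis H, 6 po L, 7 dur H.
Parse right to left (heavy = foot alone; LL = one foot; stranded L unfooted): (ˈdi:l) ru (to:.ˈska:) (ˈsis) po (ˈdur).
Foot heads: 1, 4, 5, 7.
Primary stress on the rightmost head = syllable 7.
Secondary stress on 1, 4, 5: ˌdi:l.ru.to:.ˌska:.ˌsis.po.ˈdur.

primary 7, secondary 1, 4, 5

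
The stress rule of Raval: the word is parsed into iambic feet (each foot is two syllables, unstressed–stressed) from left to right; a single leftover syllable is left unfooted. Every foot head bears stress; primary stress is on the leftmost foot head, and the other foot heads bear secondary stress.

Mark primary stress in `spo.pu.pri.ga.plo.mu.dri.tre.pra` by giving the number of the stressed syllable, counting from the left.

2

Parse left to right into iambic (σˈσ) feet: (spo.ˈpu) (pri.ˈga) (plo.ˈmu) (dri.ˈtre) pra. Syllable 9 is left unfooted.
Foot heads (stressed positions): 2, 4, 6, 8.
End Rule Leftmost: primary stress on the leftmost head = syllable 2.
Primary stress: syllable 2 → spo.ˈpu.pri.ga.plo.mu.dri.tre.pra.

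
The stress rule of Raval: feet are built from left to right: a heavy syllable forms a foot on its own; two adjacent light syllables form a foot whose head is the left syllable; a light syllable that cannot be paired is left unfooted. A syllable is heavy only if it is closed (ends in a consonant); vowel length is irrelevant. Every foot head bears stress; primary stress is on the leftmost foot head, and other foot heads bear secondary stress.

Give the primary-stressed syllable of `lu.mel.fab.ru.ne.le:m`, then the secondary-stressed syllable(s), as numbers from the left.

primary 2, secondary 3, 4, 6

Weights: 1 lu L, 2 mel H, 3 fab H, 4 ru L, 5 ne L, 6 le:m H.
Parse left to right (heavy = foot alone; LL = one foot; stranded L unfooted): lu (ˈmel) (ˈfab) (ˈru.ne) (ˈle:m).
Foot heads: 2, 3, 4, 6.
Primary stress on the leftmost head = syllable 2.
Secondary stress on 3, 4, 6: lu.ˈmel.ˌfab.ˌru.ne.ˌle:m.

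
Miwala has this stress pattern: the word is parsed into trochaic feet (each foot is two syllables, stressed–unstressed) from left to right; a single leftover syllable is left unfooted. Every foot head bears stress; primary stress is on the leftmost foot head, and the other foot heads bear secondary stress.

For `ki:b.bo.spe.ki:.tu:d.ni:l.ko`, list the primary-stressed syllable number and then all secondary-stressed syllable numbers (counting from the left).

Parse left to right into trochaic (ˈσσ) feet: (ˈki:b.bo) (ˈspe.ki:) (ˈtu:d.ni:l) ko. Syllable 7 is left unfooted.
Foot heads (stressed positions): 1, 3, 5.
End Rule Leftmost: primary stress on the leftmost head = syllable 1.
Secondary stress on 3, 5: ˈki:b.bo.ˌspe.ki:.ˌtu:d.ni:l.ko.

primary 1, secondary 3, 5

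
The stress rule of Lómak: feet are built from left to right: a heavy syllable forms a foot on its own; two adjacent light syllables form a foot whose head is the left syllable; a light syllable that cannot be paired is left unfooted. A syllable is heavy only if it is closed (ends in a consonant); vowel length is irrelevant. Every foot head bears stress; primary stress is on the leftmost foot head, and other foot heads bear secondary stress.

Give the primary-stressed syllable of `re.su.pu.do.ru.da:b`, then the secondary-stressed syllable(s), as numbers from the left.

Weights: 1 re L, 2 su L, 3 pu L, 4 do L, 5 ru L, 6 da:b H.
Parse left to right (heavy = foot alone; LL = one foot; stranded L unfooted): (ˈre.su) (ˈpu.do) ru (ˈda:b).
Foot heads: 1, 3, 6.
Primary stress on the leftmost head = syllable 1.
Secondary stress on 3, 6: ˈre.su.ˌpu.do.ru.ˌda:b.

primary 1, secondary 3, 6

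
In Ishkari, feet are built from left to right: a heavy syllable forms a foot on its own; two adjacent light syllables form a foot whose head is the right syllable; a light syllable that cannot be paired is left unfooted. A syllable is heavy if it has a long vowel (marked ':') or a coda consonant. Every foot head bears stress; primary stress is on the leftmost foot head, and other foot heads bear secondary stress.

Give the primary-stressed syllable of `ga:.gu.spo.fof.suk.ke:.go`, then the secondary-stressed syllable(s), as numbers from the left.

Weights: 1 ga: H, 2 gu L, 3 spo L, 4 fof H, 5 suk H, 6 ke: H, 7 go L.
Parse left to right (heavy = foot alone; LL = one foot; stranded L unfooted): (ˈga:) (gu.ˈspo) (ˈfof) (ˈsuk) (ˈke:) go.
Foot heads: 1, 3, 4, 5, 6.
Primary stress on the leftmost head = syllable 1.
Secondary stress on 3, 4, 5, 6: ˈga:.gu.ˌspo.ˌfof.ˌsuk.ˌke:.go.

primary 1, secondary 3, 4, 5, 6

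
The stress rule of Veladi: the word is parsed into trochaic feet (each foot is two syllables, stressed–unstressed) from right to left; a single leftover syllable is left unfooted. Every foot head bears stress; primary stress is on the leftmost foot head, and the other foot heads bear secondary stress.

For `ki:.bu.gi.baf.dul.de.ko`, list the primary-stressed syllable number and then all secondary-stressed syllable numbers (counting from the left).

Parse right to left into trochaic (ˈσσ) feet: ki: (ˈbu.gi) (ˈbaf.dul) (ˈde.ko). Syllable 1 is left unfooted.
Foot heads (stressed positions): 2, 4, 6.
End Rule Leftmost: primary stress on the leftmost head = syllable 2.
Secondary stress on 4, 6: ki:.ˈbu.gi.ˌbaf.dul.ˌde.ko.

primary 2, secondary 4, 6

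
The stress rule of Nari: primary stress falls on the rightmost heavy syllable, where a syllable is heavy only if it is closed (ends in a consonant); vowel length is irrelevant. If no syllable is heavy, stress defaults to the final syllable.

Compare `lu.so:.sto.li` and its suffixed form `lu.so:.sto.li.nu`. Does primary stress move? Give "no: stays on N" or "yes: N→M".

yes: 4→5

Base `lu.so:.sto.li` (4 syllables):
  Weights: 1 lu L, 2 so: L, 3 sto L, 4 li L.
  No heavy syllable in the domain; default to the final syllable = syllable 4.
  → primary stress on syllable 4.
Suffixed `lu.so:.sto.li.nu` (5 syllables):
  Weights: 1 lu L, 2 so: L, 3 sto L, 4 li L, 5 nu L.
  No heavy syllable in the domain; default to the final syllable = syllable 5.
  → primary stress on syllable 5.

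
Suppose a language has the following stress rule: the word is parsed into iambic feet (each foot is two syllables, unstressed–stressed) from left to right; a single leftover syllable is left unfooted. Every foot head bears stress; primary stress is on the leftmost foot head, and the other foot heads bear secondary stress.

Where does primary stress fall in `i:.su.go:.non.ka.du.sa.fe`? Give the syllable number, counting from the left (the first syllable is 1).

Parse left to right into iambic (σˈσ) feet: (i:.ˈsu) (go:.ˈnon) (ka.ˈdu) (sa.ˈfe).
Foot heads (stressed positions): 2, 4, 6, 8.
End Rule Leftmost: primary stress on the leftmost head = syllable 2.
Primary stress: syllable 2 → i:.ˈsu.go:.non.ka.du.sa.fe.

2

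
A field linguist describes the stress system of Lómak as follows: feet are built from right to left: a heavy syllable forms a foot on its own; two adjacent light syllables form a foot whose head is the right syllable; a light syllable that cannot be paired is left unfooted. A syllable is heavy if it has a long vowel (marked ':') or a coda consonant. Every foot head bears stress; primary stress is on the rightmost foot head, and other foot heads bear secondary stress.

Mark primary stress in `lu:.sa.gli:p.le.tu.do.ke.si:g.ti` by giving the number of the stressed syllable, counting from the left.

Weights: 1 lu: H, 2 sa L, 3 gli:p H, 4 le L, 5 tu L, 6 do L, 7 ke L, 8 si:g H, 9 ti L.
Parse right to left (heavy = foot alone; LL = one foot; stranded L unfooted): (ˈlu:) sa (ˈgli:p) (le.ˈtu) (do.ˈke) (ˈsi:g) ti.
Foot heads: 1, 3, 5, 7, 8.
Primary stress on the rightmost head = syllable 8.
Primary stress: syllable 8 → lu:.sa.gli:p.le.tu.do.ke.ˈsi:g.ti.

8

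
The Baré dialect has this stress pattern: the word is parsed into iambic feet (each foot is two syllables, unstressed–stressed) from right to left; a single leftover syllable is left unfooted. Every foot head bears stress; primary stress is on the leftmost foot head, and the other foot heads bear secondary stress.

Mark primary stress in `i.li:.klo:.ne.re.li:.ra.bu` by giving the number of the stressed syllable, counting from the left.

2

Parse right to left into iambic (σˈσ) feet: (i.ˈli:) (klo:.ˈne) (re.ˈli:) (ra.ˈbu).
Foot heads (stressed positions): 2, 4, 6, 8.
End Rule Leftmost: primary stress on the leftmost head = syllable 2.
Primary stress: syllable 2 → i.ˈli:.klo:.ne.re.li:.ra.bu.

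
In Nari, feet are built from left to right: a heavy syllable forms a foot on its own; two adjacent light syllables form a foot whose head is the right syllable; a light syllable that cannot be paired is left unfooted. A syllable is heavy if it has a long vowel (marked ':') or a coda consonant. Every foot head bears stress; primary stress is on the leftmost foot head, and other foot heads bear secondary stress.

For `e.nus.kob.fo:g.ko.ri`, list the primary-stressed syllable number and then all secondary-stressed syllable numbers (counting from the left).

primary 2, secondary 3, 4, 6

Weights: 1 e L, 2 nus H, 3 kob H, 4 fo:g H, 5 ko L, 6 ri L.
Parse left to right (heavy = foot alone; LL = one foot; stranded L unfooted): e (ˈnus) (ˈkob) (ˈfo:g) (ko.ˈri).
Foot heads: 2, 3, 4, 6.
Primary stress on the leftmost head = syllable 2.
Secondary stress on 3, 4, 6: e.ˈnus.ˌkob.ˌfo:g.ko.ˌri.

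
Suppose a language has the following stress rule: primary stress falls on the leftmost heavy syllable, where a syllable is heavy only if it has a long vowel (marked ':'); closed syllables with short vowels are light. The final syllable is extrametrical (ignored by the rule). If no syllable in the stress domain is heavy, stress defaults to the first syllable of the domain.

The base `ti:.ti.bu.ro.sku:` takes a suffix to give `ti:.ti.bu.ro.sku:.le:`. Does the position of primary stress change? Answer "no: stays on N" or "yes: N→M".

Base `ti:.ti.bu.ro.sku:` (5 syllables):
  The final syllable (5, sku:) is extrametrical; the stress domain is syllables 1–4.
  Weights: 1 ti: H, 2 ti L, 3 bu L, 4 ro L.
  Heavy syllables in the domain: 1. The leftmost is syllable 1 (ti:).
  → primary stress on syllable 1.
Suffixed `ti:.ti.bu.ro.sku:.le:` (6 syllables):
  The final syllable (6, le:) is extrametrical; the stress domain is syllables 1–5.
  Weights: 1 ti: H, 2 ti L, 3 bu L, 4 ro L, 5 sku: H.
  Heavy syllables in the domain: 1, 5. The leftmost is syllable 1 (ti:).
  → primary stress on syllable 1.

no: stays on 1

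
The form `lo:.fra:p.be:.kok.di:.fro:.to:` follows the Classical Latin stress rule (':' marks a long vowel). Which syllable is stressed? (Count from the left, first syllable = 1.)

Classical Latin: stress the penult if heavy (long vowel or closed), else the antepenult.
Weights: 5 di: H, 6 fro: H, 7 to: H.
The penult (syllable 6, fro:) is heavy, so it takes stress.
Stress on syllable 6: lo:.fra:p.be:.kok.di:.ˈfro:.to:.

6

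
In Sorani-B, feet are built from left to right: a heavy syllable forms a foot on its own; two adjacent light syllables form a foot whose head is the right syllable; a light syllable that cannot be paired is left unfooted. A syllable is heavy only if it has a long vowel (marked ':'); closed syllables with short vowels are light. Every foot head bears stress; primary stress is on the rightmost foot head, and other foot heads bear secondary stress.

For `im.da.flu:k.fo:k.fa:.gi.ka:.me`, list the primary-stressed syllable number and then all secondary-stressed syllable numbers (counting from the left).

Weights: 1 im L, 2 da L, 3 flu:k H, 4 fo:k H, 5 fa: H, 6 gi L, 7 ka: H, 8 me L.
Parse left to right (heavy = foot alone; LL = one foot; stranded L unfooted): (im.ˈda) (ˈflu:k) (ˈfo:k) (ˈfa:) gi (ˈka:) me.
Foot heads: 2, 3, 4, 5, 7.
Primary stress on the rightmost head = syllable 7.
Secondary stress on 2, 3, 4, 5: im.ˌda.ˌflu:k.ˌfo:k.ˌfa:.gi.ˈka:.me.

primary 7, secondary 2, 3, 4, 5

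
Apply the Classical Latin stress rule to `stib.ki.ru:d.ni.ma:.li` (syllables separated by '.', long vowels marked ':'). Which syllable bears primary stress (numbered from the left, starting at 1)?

5

Classical Latin: stress the penult if heavy (long vowel or closed), else the antepenult.
Weights: 4 ni L, 5 ma: H, 6 li L.
The penult (syllable 5, ma:) is heavy, so it takes stress.
Stress on syllable 5: stib.ki.ru:d.ni.ˈma:.li.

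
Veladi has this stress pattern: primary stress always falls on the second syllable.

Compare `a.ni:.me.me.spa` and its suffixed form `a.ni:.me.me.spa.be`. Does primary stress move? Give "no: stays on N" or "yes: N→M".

no: stays on 2

Base `a.ni:.me.me.spa` (5 syllables):
  The word has 5 syllables; the second syllable is syllable 2 (ni:).
  → primary stress on syllable 2.
Suffixed `a.ni:.me.me.spa.be` (6 syllables):
  The word has 6 syllables; the second syllable is syllable 2 (ni:).
  → primary stress on syllable 2.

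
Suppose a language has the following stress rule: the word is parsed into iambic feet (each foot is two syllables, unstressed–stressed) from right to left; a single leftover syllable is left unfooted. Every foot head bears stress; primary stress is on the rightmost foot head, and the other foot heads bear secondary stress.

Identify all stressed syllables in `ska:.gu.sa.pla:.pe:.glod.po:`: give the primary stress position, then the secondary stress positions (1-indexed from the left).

primary 7, secondary 3, 5

Parse right to left into iambic (σˈσ) feet: ska: (gu.ˈsa) (pla:.ˈpe:) (glod.ˈpo:). Syllable 1 is left unfooted.
Foot heads (stressed positions): 3, 5, 7.
End Rule Rightmost: primary stress on the rightmost head = syllable 7.
Secondary stress on 3, 5: ska:.gu.ˌsa.pla:.ˌpe:.glod.ˈpo:.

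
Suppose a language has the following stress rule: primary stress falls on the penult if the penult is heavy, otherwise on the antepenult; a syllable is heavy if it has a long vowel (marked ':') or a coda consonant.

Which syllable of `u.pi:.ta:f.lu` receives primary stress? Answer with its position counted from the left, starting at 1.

3

Weights: 2 pi: H, 3 ta:f H, 4 lu L.
The penult (syllable 3, ta:f) is heavy, so it takes stress.
Primary stress: syllable 3 → u.pi:.ˈta:f.lu.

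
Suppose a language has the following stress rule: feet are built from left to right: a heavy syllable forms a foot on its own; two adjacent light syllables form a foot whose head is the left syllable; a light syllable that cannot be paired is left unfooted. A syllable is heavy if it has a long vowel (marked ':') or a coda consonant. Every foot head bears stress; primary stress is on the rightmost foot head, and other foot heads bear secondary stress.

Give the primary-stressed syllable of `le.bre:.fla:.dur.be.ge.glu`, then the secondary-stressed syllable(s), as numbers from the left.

Weights: 1 le L, 2 bre: H, 3 fla: H, 4 dur H, 5 be L, 6 ge L, 7 glu L.
Parse left to right (heavy = foot alone; LL = one foot; stranded L unfooted): le (ˈbre:) (ˈfla:) (ˈdur) (ˈbe.ge) glu.
Foot heads: 2, 3, 4, 5.
Primary stress on the rightmost head = syllable 5.
Secondary stress on 2, 3, 4: le.ˌbre:.ˌfla:.ˌdur.ˈbe.ge.glu.

primary 5, secondary 2, 3, 4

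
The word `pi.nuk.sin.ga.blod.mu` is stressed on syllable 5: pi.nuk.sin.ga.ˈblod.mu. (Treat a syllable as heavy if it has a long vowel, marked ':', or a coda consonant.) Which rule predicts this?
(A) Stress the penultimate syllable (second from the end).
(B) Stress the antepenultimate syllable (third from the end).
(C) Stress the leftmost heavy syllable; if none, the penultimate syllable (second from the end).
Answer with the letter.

A

Rule A → syllable 5 ✓.
Rule B → syllable 4 (observed: 5).
Rule C → syllable 2 (observed: 5).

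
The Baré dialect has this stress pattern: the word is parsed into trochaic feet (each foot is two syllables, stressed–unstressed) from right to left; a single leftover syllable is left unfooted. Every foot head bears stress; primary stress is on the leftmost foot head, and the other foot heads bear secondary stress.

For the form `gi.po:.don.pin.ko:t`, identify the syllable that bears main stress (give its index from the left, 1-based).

Parse right to left into trochaic (ˈσσ) feet: gi (ˈpo:.don) (ˈpin.ko:t). Syllable 1 is left unfooted.
Foot heads (stressed positions): 2, 4.
End Rule Leftmost: primary stress on the leftmost head = syllable 2.
Primary stress: syllable 2 → gi.ˈpo:.don.pin.ko:t.

2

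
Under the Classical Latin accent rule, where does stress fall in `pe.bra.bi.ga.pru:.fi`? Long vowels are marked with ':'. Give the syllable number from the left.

5

Classical Latin: stress the penult if heavy (long vowel or closed), else the antepenult.
Weights: 4 ga L, 5 pru: H, 6 fi L.
The penult (syllable 5, pru:) is heavy, so it takes stress.
Stress on syllable 5: pe.bra.bi.ga.ˈpru:.fi.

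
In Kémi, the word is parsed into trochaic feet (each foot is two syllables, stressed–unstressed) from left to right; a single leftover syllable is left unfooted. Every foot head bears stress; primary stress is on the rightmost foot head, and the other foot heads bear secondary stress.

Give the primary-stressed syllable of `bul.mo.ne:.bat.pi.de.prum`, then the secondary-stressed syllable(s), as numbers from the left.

primary 5, secondary 1, 3

Parse left to right into trochaic (ˈσσ) feet: (ˈbul.mo) (ˈne:.bat) (ˈpi.de) prum. Syllable 7 is left unfooted.
Foot heads (stressed positions): 1, 3, 5.
End Rule Rightmost: primary stress on the rightmost head = syllable 5.
Secondary stress on 1, 3: ˌbul.mo.ˌne:.bat.ˈpi.de.prum.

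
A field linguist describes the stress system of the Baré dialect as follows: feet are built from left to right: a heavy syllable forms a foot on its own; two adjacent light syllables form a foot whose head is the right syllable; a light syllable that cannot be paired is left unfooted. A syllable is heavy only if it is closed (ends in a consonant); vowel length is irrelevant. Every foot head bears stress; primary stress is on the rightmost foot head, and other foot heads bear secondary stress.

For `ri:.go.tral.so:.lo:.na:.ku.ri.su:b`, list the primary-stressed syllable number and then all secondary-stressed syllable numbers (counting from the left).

Weights: 1 ri: L, 2 go L, 3 tral H, 4 so: L, 5 lo: L, 6 na: L, 7 ku L, 8 ri L, 9 su:b H.
Parse left to right (heavy = foot alone; LL = one foot; stranded L unfooted): (ri:.ˈgo) (ˈtral) (so:.ˈlo:) (na:.ˈku) ri (ˈsu:b).
Foot heads: 2, 3, 5, 7, 9.
Primary stress on the rightmost head = syllable 9.
Secondary stress on 2, 3, 5, 7: ri:.ˌgo.ˌtral.so:.ˌlo:.na:.ˌku.ri.ˈsu:b.

primary 9, secondary 2, 3, 5, 7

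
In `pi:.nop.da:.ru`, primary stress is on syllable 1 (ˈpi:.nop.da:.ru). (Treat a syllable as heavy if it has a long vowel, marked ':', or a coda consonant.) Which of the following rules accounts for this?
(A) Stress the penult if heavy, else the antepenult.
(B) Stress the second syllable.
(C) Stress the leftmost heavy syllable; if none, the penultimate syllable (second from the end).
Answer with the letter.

Rule A → syllable 3 (observed: 1).
Rule B → syllable 2 (observed: 1).
Rule C → syllable 1 ✓.

C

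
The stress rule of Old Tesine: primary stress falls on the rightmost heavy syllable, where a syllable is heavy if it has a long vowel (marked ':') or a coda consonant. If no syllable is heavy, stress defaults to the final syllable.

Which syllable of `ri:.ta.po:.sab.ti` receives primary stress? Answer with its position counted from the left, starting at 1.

Weights: 1 ri: H, 2 ta L, 3 po: H, 4 sab H, 5 ti L.
Heavy syllables in the domain: 1, 3, 4. The rightmost is syllable 4 (sab).
Primary stress: syllable 4 → ri:.ta.po:.ˈsab.ti.

4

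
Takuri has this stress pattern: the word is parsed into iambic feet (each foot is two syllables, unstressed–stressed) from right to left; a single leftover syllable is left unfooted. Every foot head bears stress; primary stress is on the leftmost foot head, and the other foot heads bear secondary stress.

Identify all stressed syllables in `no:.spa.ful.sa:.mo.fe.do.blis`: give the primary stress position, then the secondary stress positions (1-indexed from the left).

primary 2, secondary 4, 6, 8

Parse right to left into iambic (σˈσ) feet: (no:.ˈspa) (ful.ˈsa:) (mo.ˈfe) (do.ˈblis).
Foot heads (stressed positions): 2, 4, 6, 8.
End Rule Leftmost: primary stress on the leftmost head = syllable 2.
Secondary stress on 4, 6, 8: no:.ˈspa.ful.ˌsa:.mo.ˌfe.do.ˌblis.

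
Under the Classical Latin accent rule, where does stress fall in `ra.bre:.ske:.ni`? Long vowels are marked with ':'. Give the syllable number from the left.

Classical Latin: stress the penult if heavy (long vowel or closed), else the antepenult.
Weights: 2 bre: H, 3 ske: H, 4 ni L.
The penult (syllable 3, ske:) is heavy, so it takes stress.
Stress on syllable 3: ra.bre:.ˈske:.ni.

3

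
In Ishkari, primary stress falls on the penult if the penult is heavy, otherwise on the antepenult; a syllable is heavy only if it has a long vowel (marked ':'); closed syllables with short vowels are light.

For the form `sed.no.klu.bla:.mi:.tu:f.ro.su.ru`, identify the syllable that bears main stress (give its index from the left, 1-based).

Weights: 7 ro L, 8 su L, 9 ru L.
The penult (syllable 8, su) is light, so stress falls on the antepenult (syllable 7, ro).
Primary stress: syllable 7 → sed.no.klu.bla:.mi:.tu:f.ˈro.su.ru.

7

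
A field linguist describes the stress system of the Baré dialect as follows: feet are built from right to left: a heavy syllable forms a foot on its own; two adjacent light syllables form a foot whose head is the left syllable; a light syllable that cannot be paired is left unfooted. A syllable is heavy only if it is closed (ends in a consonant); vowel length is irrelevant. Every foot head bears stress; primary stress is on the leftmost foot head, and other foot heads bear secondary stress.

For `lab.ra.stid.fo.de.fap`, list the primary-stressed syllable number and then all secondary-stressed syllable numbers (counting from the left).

primary 1, secondary 3, 4, 6

Weights: 1 lab H, 2 ra L, 3 stid H, 4 fo L, 5 de L, 6 fap H.
Parse right to left (heavy = foot alone; LL = one foot; stranded L unfooted): (ˈlab) ra (ˈstid) (ˈfo.de) (ˈfap).
Foot heads: 1, 3, 4, 6.
Primary stress on the leftmost head = syllable 1.
Secondary stress on 3, 4, 6: ˈlab.ra.ˌstid.ˌfo.de.ˌfap.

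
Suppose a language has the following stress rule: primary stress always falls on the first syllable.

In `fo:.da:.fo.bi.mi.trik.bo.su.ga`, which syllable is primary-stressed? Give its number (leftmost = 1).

1

The word has 9 syllables; the first syllable is syllable 1 (fo:).
Primary stress: syllable 1 → ˈfo:.da:.fo.bi.mi.trik.bo.su.ga.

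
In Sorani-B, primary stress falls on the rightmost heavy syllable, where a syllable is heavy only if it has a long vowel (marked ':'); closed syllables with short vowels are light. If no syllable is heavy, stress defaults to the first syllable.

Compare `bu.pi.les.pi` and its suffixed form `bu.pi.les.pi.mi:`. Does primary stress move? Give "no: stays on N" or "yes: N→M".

Base `bu.pi.les.pi` (4 syllables):
  Weights: 1 bu L, 2 pi L, 3 les L, 4 pi L.
  No heavy syllable in the domain; default to the first syllable = syllable 1.
  → primary stress on syllable 1.
Suffixed `bu.pi.les.pi.mi:` (5 syllables):
  Weights: 1 bu L, 2 pi L, 3 les L, 4 pi L, 5 mi: H.
  Heavy syllables in the domain: 5. The rightmost is syllable 5 (mi:).
  → primary stress on syllable 5.

yes: 1→5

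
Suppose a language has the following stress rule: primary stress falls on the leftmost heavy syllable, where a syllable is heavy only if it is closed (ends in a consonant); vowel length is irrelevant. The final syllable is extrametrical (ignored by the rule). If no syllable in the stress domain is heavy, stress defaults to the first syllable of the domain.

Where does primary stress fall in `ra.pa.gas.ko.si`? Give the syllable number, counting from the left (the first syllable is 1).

3

The final syllable (5, si) is extrametrical; the stress domain is syllables 1–4.
Weights: 1 ra L, 2 pa L, 3 gas H, 4 ko L.
Heavy syllables in the domain: 3. The leftmost is syllable 3 (gas).
Primary stress: syllable 3 → ra.pa.ˈgas.ko.si.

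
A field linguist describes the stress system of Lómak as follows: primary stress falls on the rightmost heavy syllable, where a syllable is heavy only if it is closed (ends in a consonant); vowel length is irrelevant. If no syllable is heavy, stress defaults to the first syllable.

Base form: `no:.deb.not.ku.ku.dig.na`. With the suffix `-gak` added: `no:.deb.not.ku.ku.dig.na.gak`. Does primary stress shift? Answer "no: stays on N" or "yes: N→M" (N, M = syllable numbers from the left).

Base `no:.deb.not.ku.ku.dig.na` (7 syllables):
  Weights: 1 no: L, 2 deb H, 3 not H, 4 ku L, 5 ku L, 6 dig H, 7 na L.
  Heavy syllables in the domain: 2, 3, 6. The rightmost is syllable 6 (dig).
  → primary stress on syllable 6.
Suffixed `no:.deb.not.ku.ku.dig.na.gak` (8 syllables):
  Weights: 1 no: L, 2 deb H, 3 not H, 4 ku L, 5 ku L, 6 dig H, 7 na L, 8 gak H.
  Heavy syllables in the domain: 2, 3, 6, 8. The rightmost is syllable 8 (gak).
  → primary stress on syllable 8.

yes: 6→8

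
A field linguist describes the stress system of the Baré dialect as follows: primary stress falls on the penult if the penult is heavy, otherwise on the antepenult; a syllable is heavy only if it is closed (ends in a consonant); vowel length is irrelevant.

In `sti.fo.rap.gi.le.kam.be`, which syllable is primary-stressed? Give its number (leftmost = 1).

Weights: 5 le L, 6 kam H, 7 be L.
The penult (syllable 6, kam) is heavy, so it takes stress.
Primary stress: syllable 6 → sti.fo.rap.gi.le.ˈkam.be.

6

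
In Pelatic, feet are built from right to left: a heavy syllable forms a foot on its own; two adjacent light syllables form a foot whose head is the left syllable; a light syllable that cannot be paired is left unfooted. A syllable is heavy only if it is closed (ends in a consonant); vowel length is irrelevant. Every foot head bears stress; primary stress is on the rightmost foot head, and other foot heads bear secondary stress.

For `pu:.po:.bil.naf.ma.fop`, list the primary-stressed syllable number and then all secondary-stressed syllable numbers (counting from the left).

Weights: 1 pu: L, 2 po: L, 3 bil H, 4 naf H, 5 ma L, 6 fop H.
Parse right to left (heavy = foot alone; LL = one foot; stranded L unfooted): (ˈpu:.po:) (ˈbil) (ˈnaf) ma (ˈfop).
Foot heads: 1, 3, 4, 6.
Primary stress on the rightmost head = syllable 6.
Secondary stress on 1, 3, 4: ˌpu:.po:.ˌbil.ˌnaf.ma.ˈfop.

primary 6, secondary 1, 3, 4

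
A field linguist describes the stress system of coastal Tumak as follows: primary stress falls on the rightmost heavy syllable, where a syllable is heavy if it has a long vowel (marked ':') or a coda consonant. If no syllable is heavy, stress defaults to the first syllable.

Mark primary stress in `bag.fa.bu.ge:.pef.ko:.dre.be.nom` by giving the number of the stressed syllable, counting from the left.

9

Weights: 1 bag H, 2 fa L, 3 bu L, 4 ge: H, 5 pef H, 6 ko: H, 7 dre L, 8 be L, 9 nom H.
Heavy syllables in the domain: 1, 4, 5, 6, 9. The rightmost is syllable 9 (nom).
Primary stress: syllable 9 → bag.fa.bu.ge:.pef.ko:.dre.be.ˈnom.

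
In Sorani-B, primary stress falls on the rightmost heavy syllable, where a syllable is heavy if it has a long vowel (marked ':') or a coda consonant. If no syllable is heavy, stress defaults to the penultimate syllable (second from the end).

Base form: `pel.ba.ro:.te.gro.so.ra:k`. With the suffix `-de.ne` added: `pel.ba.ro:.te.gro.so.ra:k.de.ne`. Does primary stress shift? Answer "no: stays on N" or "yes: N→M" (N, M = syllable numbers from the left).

Base `pel.ba.ro:.te.gro.so.ra:k` (7 syllables):
  Weights: 1 pel H, 2 ba L, 3 ro: H, 4 te L, 5 gro L, 6 so L, 7 ra:k H.
  Heavy syllables in the domain: 1, 3, 7. The rightmost is syllable 7 (ra:k).
  → primary stress on syllable 7.
Suffixed `pel.ba.ro:.te.gro.so.ra:k.de.ne` (9 syllables):
  Weights: 1 pel H, 2 ba L, 3 ro: H, 4 te L, 5 gro L, 6 so L, 7 ra:k H, 8 de L, 9 ne L.
  Heavy syllables in the domain: 1, 3, 7. The rightmost is syllable 7 (ra:k).
  → primary stress on syllable 7.

no: stays on 7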